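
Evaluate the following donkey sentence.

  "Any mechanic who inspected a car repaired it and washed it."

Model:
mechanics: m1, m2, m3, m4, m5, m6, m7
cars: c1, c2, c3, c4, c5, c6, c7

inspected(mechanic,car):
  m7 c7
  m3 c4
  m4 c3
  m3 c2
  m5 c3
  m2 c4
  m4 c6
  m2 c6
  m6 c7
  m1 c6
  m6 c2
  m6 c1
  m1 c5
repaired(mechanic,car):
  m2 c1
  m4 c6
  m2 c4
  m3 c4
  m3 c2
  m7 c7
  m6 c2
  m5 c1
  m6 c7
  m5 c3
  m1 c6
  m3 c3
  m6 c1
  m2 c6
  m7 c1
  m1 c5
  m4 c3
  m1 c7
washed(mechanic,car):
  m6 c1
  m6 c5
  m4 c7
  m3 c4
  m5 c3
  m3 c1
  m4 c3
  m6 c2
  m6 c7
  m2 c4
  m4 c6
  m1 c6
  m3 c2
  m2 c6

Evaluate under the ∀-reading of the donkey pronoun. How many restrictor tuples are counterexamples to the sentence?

"it" takes "a car" as antecedent — a donkey pronoun bound across the clause boundary.
Strong reading: for every (m,c) with inspected(m,c), repaired(m,c) ∧ washed(m,c).
Restrictor pairs: (m1,c5) ✗  (m1,c6) ✓  (m2,c4) ✓  (m2,c6) ✓  (m3,c2) ✓  (m3,c4) ✓  (m4,c3) ✓  (m4,c6) ✓  (m5,c3) ✓  (m6,c1) ✓  (m6,c2) ✓  (m6,c7) ✓  (m7,c7) ✗
Counterexamples (restrictor pairs failing the scope): 2.

2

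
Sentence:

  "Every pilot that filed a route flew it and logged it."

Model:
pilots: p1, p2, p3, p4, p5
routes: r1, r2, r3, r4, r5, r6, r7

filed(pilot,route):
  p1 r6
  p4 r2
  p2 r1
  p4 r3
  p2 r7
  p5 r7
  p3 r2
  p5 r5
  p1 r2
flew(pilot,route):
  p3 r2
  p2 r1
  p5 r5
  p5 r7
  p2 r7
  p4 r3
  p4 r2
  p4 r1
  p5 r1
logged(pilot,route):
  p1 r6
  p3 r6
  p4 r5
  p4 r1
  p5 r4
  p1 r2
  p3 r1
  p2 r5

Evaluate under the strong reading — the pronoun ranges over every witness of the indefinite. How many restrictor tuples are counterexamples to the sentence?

"it" takes "a route" as antecedent — a donkey pronoun bound across the clause boundary.
Strong reading: for every (p,r) with filed(p,r), flew(p,r) ∧ logged(p,r).
Restrictor pairs: (p1,r2) ✗  (p1,r6) ✗  (p2,r1) ✗  (p2,r7) ✗  (p3,r2) ✗  (p4,r2) ✗  (p4,r3) ✗  (p5,r5) ✗  (p5,r7) ✗
Counterexamples (restrictor pairs failing the scope): 9.

9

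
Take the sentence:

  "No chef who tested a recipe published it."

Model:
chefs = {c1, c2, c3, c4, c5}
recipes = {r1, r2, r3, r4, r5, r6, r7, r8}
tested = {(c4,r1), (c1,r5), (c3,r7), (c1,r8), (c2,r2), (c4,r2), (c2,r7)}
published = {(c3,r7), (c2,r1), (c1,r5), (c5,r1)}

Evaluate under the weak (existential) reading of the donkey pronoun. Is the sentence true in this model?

"it" takes "a recipe" as antecedent — a donkey pronoun bound across the clause boundary.
Truth condition: for no (c,r) with tested(c,r) does published(c,r) hold.
Restrictor pairs — does the scope hold? (c1,r5):holds  (c1,r8):fails  (c2,r2):fails  (c2,r7):fails  (c3,r7):holds  (c4,r1):fails  (c4,r2):fails
Scope holds for 2 pair(s), so the sentence is false.

False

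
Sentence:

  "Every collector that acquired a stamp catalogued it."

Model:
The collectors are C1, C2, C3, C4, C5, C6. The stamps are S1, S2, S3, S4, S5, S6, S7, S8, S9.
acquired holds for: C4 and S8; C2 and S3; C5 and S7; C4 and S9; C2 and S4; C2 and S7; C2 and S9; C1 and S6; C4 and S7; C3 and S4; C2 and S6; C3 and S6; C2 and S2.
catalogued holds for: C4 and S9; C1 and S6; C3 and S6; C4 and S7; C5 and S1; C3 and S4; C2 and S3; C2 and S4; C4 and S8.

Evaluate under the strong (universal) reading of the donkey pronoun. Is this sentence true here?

"it" takes "a stamp" as antecedent — a donkey pronoun bound across the clause boundary.
Strong reading: for every (c,s) with acquired(c,s), catalogued(c,s).
Restrictor pairs: (C1,S6) ✓  (C2,S2) ✗  (C2,S3) ✓  (C2,S4) ✓  (C2,S6) ✗  (C2,S7) ✗  (C2,S9) ✗  (C3,S4) ✓  (C3,S6) ✓  (C4,S7) ✓  (C4,S8) ✓  (C4,S9) ✓  (C5,S7) ✗
Counterexample: (C2,S2) is in acquired but fails the scope.

False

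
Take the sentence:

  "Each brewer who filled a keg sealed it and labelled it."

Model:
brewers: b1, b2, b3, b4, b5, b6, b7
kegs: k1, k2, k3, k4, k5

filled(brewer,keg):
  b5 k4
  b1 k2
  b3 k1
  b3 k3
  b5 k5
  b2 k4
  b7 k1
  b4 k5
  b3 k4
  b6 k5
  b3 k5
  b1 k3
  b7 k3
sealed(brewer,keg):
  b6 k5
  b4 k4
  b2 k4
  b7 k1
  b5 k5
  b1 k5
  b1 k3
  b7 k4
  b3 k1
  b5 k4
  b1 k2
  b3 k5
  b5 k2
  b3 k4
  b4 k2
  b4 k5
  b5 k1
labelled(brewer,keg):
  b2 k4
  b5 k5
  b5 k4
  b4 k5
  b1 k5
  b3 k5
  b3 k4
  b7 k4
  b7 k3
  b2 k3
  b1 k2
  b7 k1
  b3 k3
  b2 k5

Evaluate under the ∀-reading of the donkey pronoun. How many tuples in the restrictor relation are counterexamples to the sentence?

"it" takes "a keg" as antecedent — a donkey pronoun bound across the clause boundary.
Strong reading: for every (b,k) with filled(b,k), sealed(b,k) ∧ labelled(b,k).
Restrictor pairs: (b1,k2) ✓  (b1,k3) ✗  (b2,k4) ✓  (b3,k1) ✗  (b3,k3) ✗  (b3,k4) ✓  (b3,k5) ✓  (b4,k5) ✓  (b5,k4) ✓  (b5,k5) ✓  (b6,k5) ✗  (b7,k1) ✓  (b7,k3) ✗
Counterexamples (restrictor pairs failing the scope): 5.

5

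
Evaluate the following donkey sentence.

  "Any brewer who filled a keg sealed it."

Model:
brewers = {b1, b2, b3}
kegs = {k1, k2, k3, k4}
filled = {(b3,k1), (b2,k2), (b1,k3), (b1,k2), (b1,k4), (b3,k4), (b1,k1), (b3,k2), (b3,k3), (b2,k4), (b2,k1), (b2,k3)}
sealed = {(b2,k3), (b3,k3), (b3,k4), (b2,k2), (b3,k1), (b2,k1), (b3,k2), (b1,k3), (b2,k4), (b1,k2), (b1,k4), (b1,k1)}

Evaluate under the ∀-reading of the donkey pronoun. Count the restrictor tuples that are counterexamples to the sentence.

"it" takes "a keg" as antecedent — a donkey pronoun bound across the clause boundary.
Strong reading: for every (b,k) with filled(b,k), sealed(b,k).
Restrictor pairs: (b1,k1) ✓  (b1,k2) ✓  (b1,k3) ✓  (b1,k4) ✓  (b2,k1) ✓  (b2,k2) ✓  (b2,k3) ✓  (b2,k4) ✓  (b3,k1) ✓  (b3,k2) ✓  (b3,k3) ✓  (b3,k4) ✓
Counterexamples (restrictor pairs failing the scope): 0.

0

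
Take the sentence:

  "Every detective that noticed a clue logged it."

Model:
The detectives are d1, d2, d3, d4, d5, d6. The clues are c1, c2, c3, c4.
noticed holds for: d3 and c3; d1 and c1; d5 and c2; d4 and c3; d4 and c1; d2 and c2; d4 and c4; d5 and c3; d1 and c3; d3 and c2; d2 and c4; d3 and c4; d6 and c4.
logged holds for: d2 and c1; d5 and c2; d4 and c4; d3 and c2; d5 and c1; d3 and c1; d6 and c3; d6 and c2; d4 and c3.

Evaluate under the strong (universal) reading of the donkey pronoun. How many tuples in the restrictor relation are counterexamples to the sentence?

9

"it" takes "a clue" as antecedent — a donkey pronoun bound across the clause boundary.
Strong reading: for every (d,c) with noticed(d,c), logged(d,c).
Restrictor pairs: (d1,c1) ✗  (d1,c3) ✗  (d2,c2) ✗  (d2,c4) ✗  (d3,c2) ✓  (d3,c3) ✗  (d3,c4) ✗  (d4,c1) ✗  (d4,c3) ✓  (d4,c4) ✓  (d5,c2) ✓  (d5,c3) ✗  (d6,c4) ✗
Counterexamples (restrictor pairs failing the scope): 9.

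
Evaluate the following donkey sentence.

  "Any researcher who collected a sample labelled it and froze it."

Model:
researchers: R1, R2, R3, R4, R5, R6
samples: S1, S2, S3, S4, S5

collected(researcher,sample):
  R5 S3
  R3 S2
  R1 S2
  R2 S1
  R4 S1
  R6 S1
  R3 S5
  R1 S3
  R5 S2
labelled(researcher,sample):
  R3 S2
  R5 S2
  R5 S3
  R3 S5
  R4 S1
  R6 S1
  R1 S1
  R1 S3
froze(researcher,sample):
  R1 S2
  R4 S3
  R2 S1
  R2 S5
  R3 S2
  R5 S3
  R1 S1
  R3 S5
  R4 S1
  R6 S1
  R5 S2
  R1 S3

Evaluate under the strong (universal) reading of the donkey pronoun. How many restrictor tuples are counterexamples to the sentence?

"it" takes "a sample" as antecedent — a donkey pronoun bound across the clause boundary.
Strong reading: for every (r,s) with collected(r,s), labelled(r,s) ∧ froze(r,s).
Restrictor pairs: (R1,S2) ✗  (R1,S3) ✓  (R2,S1) ✗  (R3,S2) ✓  (R3,S5) ✓  (R4,S1) ✓  (R5,S2) ✓  (R5,S3) ✓  (R6,S1) ✓
Counterexamples (restrictor pairs failing the scope): 2.

2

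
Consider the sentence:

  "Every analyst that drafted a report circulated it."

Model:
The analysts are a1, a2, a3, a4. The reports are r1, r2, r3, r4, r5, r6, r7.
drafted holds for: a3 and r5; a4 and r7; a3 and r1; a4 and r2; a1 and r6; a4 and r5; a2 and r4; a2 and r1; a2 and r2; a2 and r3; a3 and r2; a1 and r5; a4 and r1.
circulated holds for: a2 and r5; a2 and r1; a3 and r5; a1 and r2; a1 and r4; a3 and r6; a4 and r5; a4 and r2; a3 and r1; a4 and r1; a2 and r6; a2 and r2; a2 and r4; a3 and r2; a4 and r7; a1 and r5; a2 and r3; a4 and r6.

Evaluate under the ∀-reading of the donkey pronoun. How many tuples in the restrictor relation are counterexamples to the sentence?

1

"it" takes "a report" as antecedent — a donkey pronoun bound across the clause boundary.
Strong reading: for every (a,r) with drafted(a,r), circulated(a,r).
Restrictor pairs: (a1,r5) ✓  (a1,r6) ✗  (a2,r1) ✓  (a2,r2) ✓  (a2,r3) ✓  (a2,r4) ✓  (a3,r1) ✓  (a3,r2) ✓  (a3,r5) ✓  (a4,r1) ✓  (a4,r2) ✓  (a4,r5) ✓  (a4,r7) ✓
Counterexamples (restrictor pairs failing the scope): 1.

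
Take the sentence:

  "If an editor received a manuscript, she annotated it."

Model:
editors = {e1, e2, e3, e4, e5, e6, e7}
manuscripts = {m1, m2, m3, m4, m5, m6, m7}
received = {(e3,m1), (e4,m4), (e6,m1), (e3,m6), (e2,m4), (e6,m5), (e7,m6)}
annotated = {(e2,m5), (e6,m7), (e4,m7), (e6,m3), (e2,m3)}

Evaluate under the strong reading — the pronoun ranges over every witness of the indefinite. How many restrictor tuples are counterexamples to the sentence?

7

"it" takes "a manuscript" as antecedent — a donkey pronoun bound across the clause boundary.
Strong reading: for every (e,m) with received(e,m), annotated(e,m).
Restrictor pairs: (e2,m4) ✗  (e3,m1) ✗  (e3,m6) ✗  (e4,m4) ✗  (e6,m1) ✗  (e6,m5) ✗  (e7,m6) ✗
Counterexamples (restrictor pairs failing the scope): 7.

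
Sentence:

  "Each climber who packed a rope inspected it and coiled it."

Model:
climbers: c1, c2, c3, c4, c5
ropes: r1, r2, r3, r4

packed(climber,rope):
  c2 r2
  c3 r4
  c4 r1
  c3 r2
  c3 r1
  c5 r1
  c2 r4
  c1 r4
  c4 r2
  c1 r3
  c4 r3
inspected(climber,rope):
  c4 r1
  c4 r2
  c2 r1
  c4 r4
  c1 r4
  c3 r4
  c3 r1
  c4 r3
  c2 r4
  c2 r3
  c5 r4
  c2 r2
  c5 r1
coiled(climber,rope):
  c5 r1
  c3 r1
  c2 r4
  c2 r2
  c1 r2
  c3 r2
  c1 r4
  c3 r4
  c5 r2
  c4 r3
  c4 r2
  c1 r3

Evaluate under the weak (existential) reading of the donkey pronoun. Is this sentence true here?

True

"it" takes "a rope" as antecedent — a donkey pronoun bound across the clause boundary.
Weak reading: every climber c with some packed-rope has at least one packed-rope r such that inspected(c,r) ∧ coiled(c,r).
Per climber: c1:✓  c2:✓  c3:✓  c4:✓  c5:✓
Every climber in the restrictor has a witness.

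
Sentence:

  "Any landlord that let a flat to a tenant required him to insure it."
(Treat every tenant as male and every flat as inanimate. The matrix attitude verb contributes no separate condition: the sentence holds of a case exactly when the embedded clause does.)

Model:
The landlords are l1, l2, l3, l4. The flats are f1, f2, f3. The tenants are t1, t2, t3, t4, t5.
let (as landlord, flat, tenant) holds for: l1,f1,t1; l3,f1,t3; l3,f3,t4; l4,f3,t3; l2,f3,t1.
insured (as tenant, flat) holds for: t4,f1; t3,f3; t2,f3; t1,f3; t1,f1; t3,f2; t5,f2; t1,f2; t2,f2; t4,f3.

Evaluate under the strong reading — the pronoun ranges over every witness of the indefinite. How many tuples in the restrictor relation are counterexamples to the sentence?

"him" takes "a tenant" as antecedent and "it" takes "a flat"; both are donkey pronouns co-varying with the restrictor.
Strong reading: for every (l,f,t) with let(l,f,t), insured(t,f).
Restrictor triples: (l1,f1,t1)→insured(t1,f1) ✓  (l2,f3,t1)→insured(t1,f3) ✓  (l3,f1,t3)→insured(t3,f1) ✗  (l3,f3,t4)→insured(t4,f3) ✓  (l4,f3,t3)→insured(t3,f3) ✓
Counterexamples (restrictor triples failing the scope): 1.

1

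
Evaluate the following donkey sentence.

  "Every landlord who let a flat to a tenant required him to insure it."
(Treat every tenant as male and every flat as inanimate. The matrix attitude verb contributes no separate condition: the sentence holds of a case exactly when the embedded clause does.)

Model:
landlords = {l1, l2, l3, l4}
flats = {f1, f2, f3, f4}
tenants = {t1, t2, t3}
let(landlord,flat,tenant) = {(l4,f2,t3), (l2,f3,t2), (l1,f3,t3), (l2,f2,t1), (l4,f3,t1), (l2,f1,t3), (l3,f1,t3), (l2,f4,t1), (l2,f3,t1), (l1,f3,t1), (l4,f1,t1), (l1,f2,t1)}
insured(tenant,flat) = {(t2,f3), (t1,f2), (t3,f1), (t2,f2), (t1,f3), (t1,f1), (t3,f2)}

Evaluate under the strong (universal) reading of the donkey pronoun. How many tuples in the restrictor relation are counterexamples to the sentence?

2

"him" takes "a tenant" as antecedent and "it" takes "a flat"; both are donkey pronouns co-varying with the restrictor.
Strong reading: for every (l,f,t) with let(l,f,t), insured(t,f).
Restrictor triples: (l1,f2,t1)→insured(t1,f2) ✓  (l1,f3,t1)→insured(t1,f3) ✓  (l1,f3,t3)→insured(t3,f3) ✗  (l2,f1,t3)→insured(t3,f1) ✓  (l2,f2,t1)→insured(t1,f2) ✓  (l2,f3,t1)→insured(t1,f3) ✓  (l2,f3,t2)→insured(t2,f3) ✓  (l2,f4,t1)→insured(t1,f4) ✗  (l3,f1,t3)→insured(t3,f1) ✓  (l4,f1,t1)→insured(t1,f1) ✓  (l4,f2,t3)→insured(t3,f2) ✓  (l4,f3,t1)→insured(t1,f3) ✓
Counterexamples (restrictor triples failing the scope): 2.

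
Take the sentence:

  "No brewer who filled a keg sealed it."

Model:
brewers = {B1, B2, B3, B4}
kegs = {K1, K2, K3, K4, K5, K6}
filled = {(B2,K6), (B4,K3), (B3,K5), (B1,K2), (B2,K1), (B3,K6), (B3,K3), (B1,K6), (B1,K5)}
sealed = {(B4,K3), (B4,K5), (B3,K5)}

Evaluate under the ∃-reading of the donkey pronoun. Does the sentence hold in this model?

"it" takes "a keg" as antecedent — a donkey pronoun bound across the clause boundary.
Truth condition: for no (b,k) with filled(b,k) does sealed(b,k) hold.
Restrictor pairs — does the scope hold? (B1,K2):fails  (B1,K5):fails  (B1,K6):fails  (B2,K1):fails  (B2,K6):fails  (B3,K3):fails  (B3,K5):holds  (B3,K6):fails  (B4,K3):holds
Scope holds for 2 pair(s), so the sentence is false.

False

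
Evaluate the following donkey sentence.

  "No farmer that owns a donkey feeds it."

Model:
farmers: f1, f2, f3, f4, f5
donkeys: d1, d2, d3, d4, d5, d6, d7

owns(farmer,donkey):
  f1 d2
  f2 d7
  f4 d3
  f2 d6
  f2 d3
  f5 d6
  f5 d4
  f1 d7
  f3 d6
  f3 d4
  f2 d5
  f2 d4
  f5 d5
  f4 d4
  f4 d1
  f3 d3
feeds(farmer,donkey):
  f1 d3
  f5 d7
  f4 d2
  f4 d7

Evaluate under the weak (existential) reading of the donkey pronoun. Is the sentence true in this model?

True

"it" takes "a donkey" as antecedent — a donkey pronoun bound across the clause boundary.
Truth condition: for no (f,d) with owns(f,d) does feeds(f,d) hold.
Restrictor pairs — does the scope hold? (f1,d2):fails  (f1,d7):fails  (f2,d3):fails  (f2,d4):fails  (f2,d5):fails  (f2,d6):fails  (f2,d7):fails  (f3,d3):fails  (f3,d4):fails  (f3,d6):fails  (f4,d1):fails  (f4,d3):fails  (f4,d4):fails  (f5,d4):fails  (f5,d5):fails  (f5,d6):fails
Scope holds for no restrictor pair, so the sentence is true.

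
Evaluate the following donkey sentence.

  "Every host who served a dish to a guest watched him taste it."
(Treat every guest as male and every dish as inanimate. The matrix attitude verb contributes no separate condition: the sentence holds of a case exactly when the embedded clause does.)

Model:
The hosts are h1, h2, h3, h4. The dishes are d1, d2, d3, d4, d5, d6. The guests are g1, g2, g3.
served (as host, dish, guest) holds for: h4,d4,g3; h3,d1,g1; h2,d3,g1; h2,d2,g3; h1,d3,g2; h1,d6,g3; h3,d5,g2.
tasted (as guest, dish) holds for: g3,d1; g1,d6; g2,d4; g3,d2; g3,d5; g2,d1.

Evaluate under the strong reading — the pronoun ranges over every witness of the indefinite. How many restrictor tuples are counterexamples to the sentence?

6

"him" takes "a guest" as antecedent and "it" takes "a dish"; both are donkey pronouns co-varying with the restrictor.
Strong reading: for every (h,d,g) with served(h,d,g), tasted(g,d).
Restrictor triples: (h1,d3,g2)→tasted(g2,d3) ✗  (h1,d6,g3)→tasted(g3,d6) ✗  (h2,d2,g3)→tasted(g3,d2) ✓  (h2,d3,g1)→tasted(g1,d3) ✗  (h3,d1,g1)→tasted(g1,d1) ✗  (h3,d5,g2)→tasted(g2,d5) ✗  (h4,d4,g3)→tasted(g3,d4) ✗
Counterexamples (restrictor triples failing the scope): 6.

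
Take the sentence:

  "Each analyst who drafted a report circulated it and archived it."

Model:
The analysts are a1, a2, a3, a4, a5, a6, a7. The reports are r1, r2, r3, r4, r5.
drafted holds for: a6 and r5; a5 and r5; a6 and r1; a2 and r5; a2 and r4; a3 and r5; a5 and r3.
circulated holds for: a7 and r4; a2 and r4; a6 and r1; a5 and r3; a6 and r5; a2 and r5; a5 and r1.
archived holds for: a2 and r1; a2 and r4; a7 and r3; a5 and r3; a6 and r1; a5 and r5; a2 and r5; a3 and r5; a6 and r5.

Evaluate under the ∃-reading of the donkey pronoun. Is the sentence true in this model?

False

"it" takes "a report" as antecedent — a donkey pronoun bound across the clause boundary.
Weak reading: every analyst a with some drafted-report has at least one drafted-report r such that circulated(a,r) ∧ archived(a,r).
Per analyst: a2:✓  a3:✗  a5:✓  a6:✓
a3 has no witness among its drafted-reports.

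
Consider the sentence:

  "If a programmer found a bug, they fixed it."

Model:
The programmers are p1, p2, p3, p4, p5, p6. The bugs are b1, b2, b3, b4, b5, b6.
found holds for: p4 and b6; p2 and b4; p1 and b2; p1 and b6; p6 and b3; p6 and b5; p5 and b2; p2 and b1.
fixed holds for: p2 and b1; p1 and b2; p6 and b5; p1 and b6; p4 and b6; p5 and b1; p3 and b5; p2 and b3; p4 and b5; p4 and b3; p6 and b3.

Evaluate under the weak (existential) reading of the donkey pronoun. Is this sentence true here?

False

"it" takes "a bug" as antecedent — a donkey pronoun bound across the clause boundary.
Weak reading: every programmer p with some found-bug has at least one found-bug b such that fixed(p,b).
Per programmer: p1:✓  p2:✓  p4:✓  p5:✗  p6:✓
p5 has no witness among its found-bugs.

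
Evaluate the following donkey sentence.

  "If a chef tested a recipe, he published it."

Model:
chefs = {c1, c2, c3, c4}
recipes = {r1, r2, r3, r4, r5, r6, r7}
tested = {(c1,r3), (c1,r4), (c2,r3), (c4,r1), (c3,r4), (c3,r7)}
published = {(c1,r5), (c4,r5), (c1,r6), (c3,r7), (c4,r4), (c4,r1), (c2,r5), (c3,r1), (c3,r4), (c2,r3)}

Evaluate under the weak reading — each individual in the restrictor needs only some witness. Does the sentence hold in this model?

False

"it" takes "a recipe" as antecedent — a donkey pronoun bound across the clause boundary.
Weak reading: every chef c with some tested-recipe has at least one tested-recipe r such that published(c,r).
Per chef: c1:✗  c2:✓  c3:✓  c4:✓
c1 has no witness among its tested-recipes.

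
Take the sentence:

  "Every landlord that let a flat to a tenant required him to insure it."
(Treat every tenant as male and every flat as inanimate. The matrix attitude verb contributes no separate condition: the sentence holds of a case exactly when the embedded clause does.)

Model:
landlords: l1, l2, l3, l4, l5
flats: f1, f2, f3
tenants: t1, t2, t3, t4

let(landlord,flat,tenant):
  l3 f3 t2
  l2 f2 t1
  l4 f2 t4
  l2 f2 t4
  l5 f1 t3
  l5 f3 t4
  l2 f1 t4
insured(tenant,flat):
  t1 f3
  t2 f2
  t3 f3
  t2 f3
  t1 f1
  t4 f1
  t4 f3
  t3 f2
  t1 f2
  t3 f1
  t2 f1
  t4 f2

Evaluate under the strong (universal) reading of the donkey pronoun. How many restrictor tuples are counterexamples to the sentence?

"him" takes "a tenant" as antecedent and "it" takes "a flat"; both are donkey pronouns co-varying with the restrictor.
Strong reading: for every (l,f,t) with let(l,f,t), insured(t,f).
Restrictor triples: (l2,f1,t4)→insured(t4,f1) ✓  (l2,f2,t1)→insured(t1,f2) ✓  (l2,f2,t4)→insured(t4,f2) ✓  (l3,f3,t2)→insured(t2,f3) ✓  (l4,f2,t4)→insured(t4,f2) ✓  (l5,f1,t3)→insured(t3,f1) ✓  (l5,f3,t4)→insured(t4,f3) ✓
Counterexamples (restrictor triples failing the scope): 0.

0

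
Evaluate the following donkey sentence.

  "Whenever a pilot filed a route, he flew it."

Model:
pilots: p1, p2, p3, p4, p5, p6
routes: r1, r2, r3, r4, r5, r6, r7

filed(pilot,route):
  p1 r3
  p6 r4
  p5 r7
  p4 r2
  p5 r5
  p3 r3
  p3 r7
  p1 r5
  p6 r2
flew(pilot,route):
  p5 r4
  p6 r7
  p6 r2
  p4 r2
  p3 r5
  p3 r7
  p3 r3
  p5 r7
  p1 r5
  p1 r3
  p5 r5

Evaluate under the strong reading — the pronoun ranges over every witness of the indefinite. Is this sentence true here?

False

"it" takes "a route" as antecedent — a donkey pronoun bound across the clause boundary.
Strong reading: for every (p,r) with filed(p,r), flew(p,r).
Restrictor pairs: (p1,r3) ✓  (p1,r5) ✓  (p3,r3) ✓  (p3,r7) ✓  (p4,r2) ✓  (p5,r5) ✓  (p5,r7) ✓  (p6,r2) ✓  (p6,r4) ✗
Counterexample: (p6,r4) is in filed but fails the scope.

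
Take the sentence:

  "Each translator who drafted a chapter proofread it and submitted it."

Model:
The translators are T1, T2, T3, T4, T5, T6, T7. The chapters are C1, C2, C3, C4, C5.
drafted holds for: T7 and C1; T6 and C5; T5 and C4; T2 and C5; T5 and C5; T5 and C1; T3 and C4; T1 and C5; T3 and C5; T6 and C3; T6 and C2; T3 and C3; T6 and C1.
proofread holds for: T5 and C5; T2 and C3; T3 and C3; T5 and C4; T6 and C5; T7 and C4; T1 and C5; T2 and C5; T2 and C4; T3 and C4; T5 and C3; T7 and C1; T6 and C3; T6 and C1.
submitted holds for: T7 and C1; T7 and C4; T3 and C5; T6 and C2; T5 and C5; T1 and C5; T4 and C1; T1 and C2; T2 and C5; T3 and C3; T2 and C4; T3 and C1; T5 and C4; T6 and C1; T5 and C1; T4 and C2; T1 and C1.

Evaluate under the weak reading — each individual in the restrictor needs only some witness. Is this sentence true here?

"it" takes "a chapter" as antecedent — a donkey pronoun bound across the clause boundary.
Weak reading: every translator t with some drafted-chapter has at least one drafted-chapter c such that proofread(t,c) ∧ submitted(t,c).
Per translator: T1:✓  T2:✓  T3:✓  T5:✓  T6:✓  T7:✓
Every translator in the restrictor has a witness.

True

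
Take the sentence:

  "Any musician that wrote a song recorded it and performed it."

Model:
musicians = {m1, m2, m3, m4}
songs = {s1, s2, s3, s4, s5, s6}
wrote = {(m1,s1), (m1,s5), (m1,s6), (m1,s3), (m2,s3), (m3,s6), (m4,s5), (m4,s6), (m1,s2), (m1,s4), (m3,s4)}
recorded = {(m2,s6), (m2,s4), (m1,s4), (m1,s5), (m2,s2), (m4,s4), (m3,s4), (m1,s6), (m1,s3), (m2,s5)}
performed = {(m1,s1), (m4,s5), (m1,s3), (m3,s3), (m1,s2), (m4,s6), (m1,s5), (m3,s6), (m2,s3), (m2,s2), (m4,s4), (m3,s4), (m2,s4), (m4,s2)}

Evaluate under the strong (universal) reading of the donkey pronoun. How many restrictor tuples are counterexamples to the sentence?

8

"it" takes "a song" as antecedent — a donkey pronoun bound across the clause boundary.
Strong reading: for every (m,s) with wrote(m,s), recorded(m,s) ∧ performed(m,s).
Restrictor pairs: (m1,s1) ✗  (m1,s2) ✗  (m1,s3) ✓  (m1,s4) ✗  (m1,s5) ✓  (m1,s6) ✗  (m2,s3) ✗  (m3,s4) ✓  (m3,s6) ✗  (m4,s5) ✗  (m4,s6) ✗
Counterexamples (restrictor pairs failing the scope): 8.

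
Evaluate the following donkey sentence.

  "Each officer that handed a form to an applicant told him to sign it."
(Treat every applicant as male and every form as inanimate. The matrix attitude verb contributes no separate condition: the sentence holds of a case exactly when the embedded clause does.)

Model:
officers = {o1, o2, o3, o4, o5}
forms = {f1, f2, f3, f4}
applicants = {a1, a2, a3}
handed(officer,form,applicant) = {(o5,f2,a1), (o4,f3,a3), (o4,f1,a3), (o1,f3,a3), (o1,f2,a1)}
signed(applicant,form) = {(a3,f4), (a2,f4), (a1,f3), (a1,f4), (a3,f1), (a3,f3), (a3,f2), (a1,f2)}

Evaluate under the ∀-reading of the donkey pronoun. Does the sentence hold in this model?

True

"him" takes "an applicant" as antecedent and "it" takes "a form"; both are donkey pronouns co-varying with the restrictor.
Strong reading: for every (o,f,a) with handed(o,f,a), signed(a,f).
Restrictor triples: (o1,f2,a1)→signed(a1,f2) ✓  (o1,f3,a3)→signed(a3,f3) ✓  (o4,f1,a3)→signed(a3,f1) ✓  (o4,f3,a3)→signed(a3,f3) ✓  (o5,f2,a1)→signed(a1,f2) ✓
Every restrictor triple satisfies the scope.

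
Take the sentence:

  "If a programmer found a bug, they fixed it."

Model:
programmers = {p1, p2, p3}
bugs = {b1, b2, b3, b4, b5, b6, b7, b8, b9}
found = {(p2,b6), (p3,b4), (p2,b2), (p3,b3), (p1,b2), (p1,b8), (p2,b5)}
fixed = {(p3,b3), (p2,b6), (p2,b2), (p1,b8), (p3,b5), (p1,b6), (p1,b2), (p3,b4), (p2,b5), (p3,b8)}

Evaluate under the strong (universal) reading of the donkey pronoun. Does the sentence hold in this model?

"it" takes "a bug" as antecedent — a donkey pronoun bound across the clause boundary.
Strong reading: for every (p,b) with found(p,b), fixed(p,b).
Restrictor pairs: (p1,b2) ✓  (p1,b8) ✓  (p2,b2) ✓  (p2,b5) ✓  (p2,b6) ✓  (p3,b3) ✓  (p3,b4) ✓
Every restrictor pair satisfies the scope.

True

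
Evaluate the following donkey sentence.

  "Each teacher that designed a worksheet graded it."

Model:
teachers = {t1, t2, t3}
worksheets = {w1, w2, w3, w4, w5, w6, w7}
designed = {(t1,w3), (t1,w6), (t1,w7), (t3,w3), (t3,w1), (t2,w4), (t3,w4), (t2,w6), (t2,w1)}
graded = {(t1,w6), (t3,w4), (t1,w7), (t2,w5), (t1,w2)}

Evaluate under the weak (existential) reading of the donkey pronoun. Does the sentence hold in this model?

False

"it" takes "a worksheet" as antecedent — a donkey pronoun bound across the clause boundary.
Weak reading: every teacher t with some designed-worksheet has at least one designed-worksheet w such that graded(t,w).
Per teacher: t1:✓  t2:✗  t3:✓
t2 has no witness among its designed-worksheets.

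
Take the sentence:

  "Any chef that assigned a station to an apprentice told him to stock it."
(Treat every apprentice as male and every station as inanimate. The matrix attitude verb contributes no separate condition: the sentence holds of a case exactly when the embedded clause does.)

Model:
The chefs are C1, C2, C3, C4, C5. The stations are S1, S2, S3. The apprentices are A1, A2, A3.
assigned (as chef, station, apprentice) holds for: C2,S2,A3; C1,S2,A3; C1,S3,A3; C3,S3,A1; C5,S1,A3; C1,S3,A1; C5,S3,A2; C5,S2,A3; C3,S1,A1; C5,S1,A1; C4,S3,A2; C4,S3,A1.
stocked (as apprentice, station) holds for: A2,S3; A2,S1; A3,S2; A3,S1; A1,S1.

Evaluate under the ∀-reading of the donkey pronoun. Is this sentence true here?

False

"him" takes "an apprentice" as antecedent and "it" takes "a station"; both are donkey pronouns co-varying with the restrictor.
Strong reading: for every (c,s,a) with assigned(c,s,a), stocked(a,s).
Restrictor triples: (C1,S2,A3)→stocked(A3,S2) ✓  (C1,S3,A1)→stocked(A1,S3) ✗  (C1,S3,A3)→stocked(A3,S3) ✗  (C2,S2,A3)→stocked(A3,S2) ✓  (C3,S1,A1)→stocked(A1,S1) ✓  (C3,S3,A1)→stocked(A1,S3) ✗  (C4,S3,A1)→stocked(A1,S3) ✗  (C4,S3,A2)→stocked(A2,S3) ✓  (C5,S1,A1)→stocked(A1,S1) ✓  (C5,S1,A3)→stocked(A3,S1) ✓  (C5,S2,A3)→stocked(A3,S2) ✓  (C5,S3,A2)→stocked(A2,S3) ✓
Counterexample: (C1,S3,A1) — stocked(A1,S3) does not hold.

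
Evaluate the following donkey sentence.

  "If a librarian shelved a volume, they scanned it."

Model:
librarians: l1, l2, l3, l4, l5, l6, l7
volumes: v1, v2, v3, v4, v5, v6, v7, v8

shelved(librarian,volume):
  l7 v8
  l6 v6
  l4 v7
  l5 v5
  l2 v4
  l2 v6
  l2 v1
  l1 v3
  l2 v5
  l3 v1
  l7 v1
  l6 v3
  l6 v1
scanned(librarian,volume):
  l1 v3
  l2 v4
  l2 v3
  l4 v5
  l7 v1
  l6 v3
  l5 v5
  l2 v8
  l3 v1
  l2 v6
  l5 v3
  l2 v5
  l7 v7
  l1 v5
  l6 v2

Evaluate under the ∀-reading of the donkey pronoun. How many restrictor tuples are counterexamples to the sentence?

"it" takes "a volume" as antecedent — a donkey pronoun bound across the clause boundary.
Strong reading: for every (l,v) with shelved(l,v), scanned(l,v).
Restrictor pairs: (l1,v3) ✓  (l2,v1) ✗  (l2,v4) ✓  (l2,v5) ✓  (l2,v6) ✓  (l3,v1) ✓  (l4,v7) ✗  (l5,v5) ✓  (l6,v1) ✗  (l6,v3) ✓  (l6,v6) ✗  (l7,v1) ✓  (l7,v8) ✗
Counterexamples (restrictor pairs failing the scope): 5.

5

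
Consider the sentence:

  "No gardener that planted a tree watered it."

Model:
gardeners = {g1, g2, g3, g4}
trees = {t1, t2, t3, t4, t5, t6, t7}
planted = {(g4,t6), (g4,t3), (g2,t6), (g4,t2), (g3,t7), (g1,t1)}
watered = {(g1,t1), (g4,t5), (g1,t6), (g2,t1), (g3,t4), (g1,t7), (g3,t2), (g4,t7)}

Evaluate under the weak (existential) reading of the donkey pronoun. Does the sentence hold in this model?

"it" takes "a tree" as antecedent — a donkey pronoun bound across the clause boundary.
Truth condition: for no (g,t) with planted(g,t) does watered(g,t) hold.
Restrictor pairs — does the scope hold? (g1,t1):holds  (g2,t6):fails  (g3,t7):fails  (g4,t2):fails  (g4,t3):fails  (g4,t6):fails
Scope holds for 1 pair(s), so the sentence is false.

False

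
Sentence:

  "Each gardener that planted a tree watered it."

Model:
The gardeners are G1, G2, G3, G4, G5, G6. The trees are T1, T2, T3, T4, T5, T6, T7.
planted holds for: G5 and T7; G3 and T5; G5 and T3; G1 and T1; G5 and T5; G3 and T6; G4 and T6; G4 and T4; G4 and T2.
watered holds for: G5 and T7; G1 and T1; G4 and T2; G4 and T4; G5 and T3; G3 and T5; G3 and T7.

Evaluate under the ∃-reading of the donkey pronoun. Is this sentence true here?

"it" takes "a tree" as antecedent — a donkey pronoun bound across the clause boundary.
Weak reading: every gardener g with some planted-tree has at least one planted-tree t such that watered(g,t).
Per gardener: G1:✓  G3:✓  G4:✓  G5:✓
Every gardener in the restrictor has a witness.

True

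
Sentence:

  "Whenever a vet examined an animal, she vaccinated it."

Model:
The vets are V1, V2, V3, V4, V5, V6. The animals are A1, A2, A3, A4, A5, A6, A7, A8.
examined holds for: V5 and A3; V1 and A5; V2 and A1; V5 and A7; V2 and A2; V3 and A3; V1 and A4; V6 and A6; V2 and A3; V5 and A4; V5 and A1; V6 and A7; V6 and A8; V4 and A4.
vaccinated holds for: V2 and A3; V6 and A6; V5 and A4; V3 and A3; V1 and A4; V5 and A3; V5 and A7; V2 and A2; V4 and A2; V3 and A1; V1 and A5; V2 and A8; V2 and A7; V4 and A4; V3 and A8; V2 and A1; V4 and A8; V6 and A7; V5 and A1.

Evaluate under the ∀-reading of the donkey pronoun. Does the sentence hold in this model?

"it" takes "an animal" as antecedent — a donkey pronoun bound across the clause boundary.
Strong reading: for every (v,a) with examined(v,a), vaccinated(v,a).
Restrictor pairs: (V1,A4) ✓  (V1,A5) ✓  (V2,A1) ✓  (V2,A2) ✓  (V2,A3) ✓  (V3,A3) ✓  (V4,A4) ✓  (V5,A1) ✓  (V5,A3) ✓  (V5,A4) ✓  (V5,A7) ✓  (V6,A6) ✓  (V6,A7) ✓  (V6,A8) ✗
Counterexample: (V6,A8) is in examined but fails the scope.

False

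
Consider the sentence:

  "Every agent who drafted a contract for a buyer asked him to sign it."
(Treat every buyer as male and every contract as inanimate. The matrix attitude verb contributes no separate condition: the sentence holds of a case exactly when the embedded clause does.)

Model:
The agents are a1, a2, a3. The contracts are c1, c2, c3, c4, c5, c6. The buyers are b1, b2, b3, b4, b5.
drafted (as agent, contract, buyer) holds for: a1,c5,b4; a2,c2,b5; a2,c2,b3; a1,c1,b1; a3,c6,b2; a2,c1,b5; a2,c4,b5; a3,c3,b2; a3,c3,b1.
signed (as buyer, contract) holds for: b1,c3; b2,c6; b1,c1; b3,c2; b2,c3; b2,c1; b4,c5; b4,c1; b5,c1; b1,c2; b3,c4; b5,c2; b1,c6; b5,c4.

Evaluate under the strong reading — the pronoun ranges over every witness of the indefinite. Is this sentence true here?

"him" takes "a buyer" as antecedent and "it" takes "a contract"; both are donkey pronouns co-varying with the restrictor.
Strong reading: for every (a,c,b) with drafted(a,c,b), signed(b,c).
Restrictor triples: (a1,c1,b1)→signed(b1,c1) ✓  (a1,c5,b4)→signed(b4,c5) ✓  (a2,c1,b5)→signed(b5,c1) ✓  (a2,c2,b3)→signed(b3,c2) ✓  (a2,c2,b5)→signed(b5,c2) ✓  (a2,c4,b5)→signed(b5,c4) ✓  (a3,c3,b1)→signed(b1,c3) ✓  (a3,c3,b2)→signed(b2,c3) ✓  (a3,c6,b2)→signed(b2,c6) ✓
Every restrictor triple satisfies the scope.

True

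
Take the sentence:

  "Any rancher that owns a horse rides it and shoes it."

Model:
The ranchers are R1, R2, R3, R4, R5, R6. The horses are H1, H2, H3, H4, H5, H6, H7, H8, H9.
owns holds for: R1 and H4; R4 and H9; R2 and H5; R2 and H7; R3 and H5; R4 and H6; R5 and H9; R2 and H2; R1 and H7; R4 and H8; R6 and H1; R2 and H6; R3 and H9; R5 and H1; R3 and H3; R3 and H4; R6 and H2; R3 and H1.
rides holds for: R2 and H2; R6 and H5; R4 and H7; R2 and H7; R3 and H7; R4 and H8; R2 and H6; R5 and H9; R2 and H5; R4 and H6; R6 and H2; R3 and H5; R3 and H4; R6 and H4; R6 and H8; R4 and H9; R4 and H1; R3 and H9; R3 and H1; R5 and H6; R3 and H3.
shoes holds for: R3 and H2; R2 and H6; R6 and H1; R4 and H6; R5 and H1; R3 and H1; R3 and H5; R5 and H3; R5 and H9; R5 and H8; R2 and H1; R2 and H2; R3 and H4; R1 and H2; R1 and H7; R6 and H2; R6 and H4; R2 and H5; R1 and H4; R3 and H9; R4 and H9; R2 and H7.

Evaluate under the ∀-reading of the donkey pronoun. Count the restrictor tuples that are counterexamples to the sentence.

"it" takes "a horse" as antecedent — a donkey pronoun bound across the clause boundary.
Strong reading: for every (r,h) with owns(r,h), rides(r,h) ∧ shoes(r,h).
Restrictor pairs: (R1,H4) ✗  (R1,H7) ✗  (R2,H2) ✓  (R2,H5) ✓  (R2,H6) ✓  (R2,H7) ✓  (R3,H1) ✓  (R3,H3) ✗  (R3,H4) ✓  (R3,H5) ✓  (R3,H9) ✓  (R4,H6) ✓  (R4,H8) ✗  (R4,H9) ✓  (R5,H1) ✗  (R5,H9) ✓  (R6,H1) ✗  (R6,H2) ✓
Counterexamples (restrictor pairs failing the scope): 6.

6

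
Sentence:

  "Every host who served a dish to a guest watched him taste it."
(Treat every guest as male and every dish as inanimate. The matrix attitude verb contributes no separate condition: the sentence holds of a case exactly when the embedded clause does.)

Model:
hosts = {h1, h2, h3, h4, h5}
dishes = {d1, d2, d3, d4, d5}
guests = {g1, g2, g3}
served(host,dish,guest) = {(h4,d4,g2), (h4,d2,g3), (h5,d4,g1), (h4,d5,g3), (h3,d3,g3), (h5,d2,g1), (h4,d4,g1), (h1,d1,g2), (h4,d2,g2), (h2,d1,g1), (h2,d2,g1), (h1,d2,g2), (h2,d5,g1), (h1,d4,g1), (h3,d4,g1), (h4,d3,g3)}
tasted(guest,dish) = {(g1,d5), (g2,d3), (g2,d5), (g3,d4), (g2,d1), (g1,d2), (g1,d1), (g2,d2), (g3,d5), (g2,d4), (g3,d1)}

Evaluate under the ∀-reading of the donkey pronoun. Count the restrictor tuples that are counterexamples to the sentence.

"him" takes "a guest" as antecedent and "it" takes "a dish"; both are donkey pronouns co-varying with the restrictor.
Strong reading: for every (h,d,g) with served(h,d,g), tasted(g,d).
Restrictor triples: (h1,d1,g2)→tasted(g2,d1) ✓  (h1,d2,g2)→tasted(g2,d2) ✓  (h1,d4,g1)→tasted(g1,d4) ✗  (h2,d1,g1)→tasted(g1,d1) ✓  (h2,d2,g1)→tasted(g1,d2) ✓  (h2,d5,g1)→tasted(g1,d5) ✓  (h3,d3,g3)→tasted(g3,d3) ✗  (h3,d4,g1)→tasted(g1,d4) ✗  (h4,d2,g2)→tasted(g2,d2) ✓  (h4,d2,g3)→tasted(g3,d2) ✗  (h4,d3,g3)→tasted(g3,d3) ✗  (h4,d4,g1)→tasted(g1,d4) ✗  (h4,d4,g2)→tasted(g2,d4) ✓  (h4,d5,g3)→tasted(g3,d5) ✓  (h5,d2,g1)→tasted(g1,d2) ✓  (h5,d4,g1)→tasted(g1,d4) ✗
Counterexamples (restrictor triples failing the scope): 7.

7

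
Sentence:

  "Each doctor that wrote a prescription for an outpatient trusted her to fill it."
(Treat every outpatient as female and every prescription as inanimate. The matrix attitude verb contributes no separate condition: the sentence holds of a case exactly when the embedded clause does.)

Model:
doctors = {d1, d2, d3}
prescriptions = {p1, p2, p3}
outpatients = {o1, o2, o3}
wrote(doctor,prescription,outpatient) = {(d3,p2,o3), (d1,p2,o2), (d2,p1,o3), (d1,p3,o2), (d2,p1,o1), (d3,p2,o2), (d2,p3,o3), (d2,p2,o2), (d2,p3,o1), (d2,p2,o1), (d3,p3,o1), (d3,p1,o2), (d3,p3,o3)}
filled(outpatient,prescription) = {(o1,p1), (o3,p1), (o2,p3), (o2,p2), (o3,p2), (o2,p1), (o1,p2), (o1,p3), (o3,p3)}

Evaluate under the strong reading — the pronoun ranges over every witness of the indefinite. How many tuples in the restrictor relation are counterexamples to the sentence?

0

"her" takes "an outpatient" as antecedent and "it" takes "a prescription"; both are donkey pronouns co-varying with the restrictor.
Strong reading: for every (d,p,o) with wrote(d,p,o), filled(o,p).
Restrictor triples: (d1,p2,o2)→filled(o2,p2) ✓  (d1,p3,o2)→filled(o2,p3) ✓  (d2,p1,o1)→filled(o1,p1) ✓  (d2,p1,o3)→filled(o3,p1) ✓  (d2,p2,o1)→filled(o1,p2) ✓  (d2,p2,o2)→filled(o2,p2) ✓  (d2,p3,o1)→filled(o1,p3) ✓  (d2,p3,o3)→filled(o3,p3) ✓  (d3,p1,o2)→filled(o2,p1) ✓  (d3,p2,o2)→filled(o2,p2) ✓  (d3,p2,o3)→filled(o3,p2) ✓  (d3,p3,o1)→filled(o1,p3) ✓  (d3,p3,o3)→filled(o3,p3) ✓
Counterexamples (restrictor triples failing the scope): 0.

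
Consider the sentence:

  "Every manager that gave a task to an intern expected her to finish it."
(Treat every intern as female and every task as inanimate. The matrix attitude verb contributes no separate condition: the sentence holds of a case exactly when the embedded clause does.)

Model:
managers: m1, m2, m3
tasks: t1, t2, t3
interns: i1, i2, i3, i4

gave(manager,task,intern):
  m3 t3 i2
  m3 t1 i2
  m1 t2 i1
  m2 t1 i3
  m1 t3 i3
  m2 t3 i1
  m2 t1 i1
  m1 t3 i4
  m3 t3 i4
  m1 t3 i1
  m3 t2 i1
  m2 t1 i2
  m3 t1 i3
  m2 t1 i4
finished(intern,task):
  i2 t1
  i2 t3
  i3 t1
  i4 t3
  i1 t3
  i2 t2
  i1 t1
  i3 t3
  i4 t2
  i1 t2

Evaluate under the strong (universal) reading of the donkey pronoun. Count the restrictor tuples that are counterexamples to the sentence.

1

"her" takes "an intern" as antecedent and "it" takes "a task"; both are donkey pronouns co-varying with the restrictor.
Strong reading: for every (m,t,i) with gave(m,t,i), finished(i,t).
Restrictor triples: (m1,t2,i1)→finished(i1,t2) ✓  (m1,t3,i1)→finished(i1,t3) ✓  (m1,t3,i3)→finished(i3,t3) ✓  (m1,t3,i4)→finished(i4,t3) ✓  (m2,t1,i1)→finished(i1,t1) ✓  (m2,t1,i2)→finished(i2,t1) ✓  (m2,t1,i3)→finished(i3,t1) ✓  (m2,t1,i4)→finished(i4,t1) ✗  (m2,t3,i1)→finished(i1,t3) ✓  (m3,t1,i2)→finished(i2,t1) ✓  (m3,t1,i3)→finished(i3,t1) ✓  (m3,t2,i1)→finished(i1,t2) ✓  (m3,t3,i2)→finished(i2,t3) ✓  (m3,t3,i4)→finished(i4,t3) ✓
Counterexamples (restrictor triples failing the scope): 1.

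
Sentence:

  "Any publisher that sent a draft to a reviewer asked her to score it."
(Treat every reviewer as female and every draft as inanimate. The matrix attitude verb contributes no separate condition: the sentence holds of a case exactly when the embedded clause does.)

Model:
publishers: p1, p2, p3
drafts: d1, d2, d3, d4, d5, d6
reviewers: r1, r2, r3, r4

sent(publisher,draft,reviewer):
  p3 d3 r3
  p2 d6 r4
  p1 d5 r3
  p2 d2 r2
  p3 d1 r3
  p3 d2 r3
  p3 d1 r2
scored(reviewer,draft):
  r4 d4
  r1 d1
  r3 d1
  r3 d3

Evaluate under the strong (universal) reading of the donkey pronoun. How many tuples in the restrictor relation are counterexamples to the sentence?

"her" takes "a reviewer" as antecedent and "it" takes "a draft"; both are donkey pronouns co-varying with the restrictor.
Strong reading: for every (p,d,r) with sent(p,d,r), scored(r,d).
Restrictor triples: (p1,d5,r3)→scored(r3,d5) ✗  (p2,d2,r2)→scored(r2,d2) ✗  (p2,d6,r4)→scored(r4,d6) ✗  (p3,d1,r2)→scored(r2,d1) ✗  (p3,d1,r3)→scored(r3,d1) ✓  (p3,d2,r3)→scored(r3,d2) ✗  (p3,d3,r3)→scored(r3,d3) ✓
Counterexamples (restrictor triples failing the scope): 5.

5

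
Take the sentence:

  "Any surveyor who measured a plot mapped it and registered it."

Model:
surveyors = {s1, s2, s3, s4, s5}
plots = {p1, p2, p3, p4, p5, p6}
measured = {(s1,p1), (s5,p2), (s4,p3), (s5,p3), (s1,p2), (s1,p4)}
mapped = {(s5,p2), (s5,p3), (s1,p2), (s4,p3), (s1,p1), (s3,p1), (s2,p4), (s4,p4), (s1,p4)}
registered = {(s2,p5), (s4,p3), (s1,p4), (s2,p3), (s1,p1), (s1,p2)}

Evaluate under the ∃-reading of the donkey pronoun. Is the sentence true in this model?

"it" takes "a plot" as antecedent — a donkey pronoun bound across the clause boundary.
Weak reading: every surveyor s with some measured-plot has at least one measured-plot p such that mapped(s,p) ∧ registered(s,p).
Per surveyor: s1:✓  s4:✓  s5:✗
s5 has no witness among its measured-plots.

False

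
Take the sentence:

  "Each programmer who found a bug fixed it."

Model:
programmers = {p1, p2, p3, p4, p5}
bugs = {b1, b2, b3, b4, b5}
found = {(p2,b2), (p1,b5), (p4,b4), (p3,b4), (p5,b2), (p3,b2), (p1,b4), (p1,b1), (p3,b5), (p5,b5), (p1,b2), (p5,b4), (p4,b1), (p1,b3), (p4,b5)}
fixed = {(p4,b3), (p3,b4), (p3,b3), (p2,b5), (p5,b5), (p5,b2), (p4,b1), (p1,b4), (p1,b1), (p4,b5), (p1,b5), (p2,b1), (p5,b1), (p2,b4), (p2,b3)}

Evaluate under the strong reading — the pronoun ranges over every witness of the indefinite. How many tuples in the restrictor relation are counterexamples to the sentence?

7

"it" takes "a bug" as antecedent — a donkey pronoun bound across the clause boundary.
Strong reading: for every (p,b) with found(p,b), fixed(p,b).
Restrictor pairs: (p1,b1) ✓  (p1,b2) ✗  (p1,b3) ✗  (p1,b4) ✓  (p1,b5) ✓  (p2,b2) ✗  (p3,b2) ✗  (p3,b4) ✓  (p3,b5) ✗  (p4,b1) ✓  (p4,b4) ✗  (p4,b5) ✓  (p5,b2) ✓  (p5,b4) ✗  (p5,b5) ✓
Counterexamples (restrictor pairs failing the scope): 7.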